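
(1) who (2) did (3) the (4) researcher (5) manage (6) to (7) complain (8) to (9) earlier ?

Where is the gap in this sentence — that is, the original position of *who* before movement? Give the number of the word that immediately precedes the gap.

8

Before movement: The researcher did manage to complain to who earlier.
'who' is the object of the preposition 'to'. Fronting leaves a gap immediately after 'to':
Who did the researcher manage to complain to ___ earlier?
'to' is word 8.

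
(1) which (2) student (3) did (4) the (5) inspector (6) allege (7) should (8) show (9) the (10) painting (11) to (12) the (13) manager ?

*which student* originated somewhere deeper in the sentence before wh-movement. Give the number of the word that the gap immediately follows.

6

Pre-movement form: The inspector did allege which student should show the painting to the manager.
'which student' is the subject of the clause embedded under 'allege'. Fronting leaves a gap immediately after 'allege':
Which student did the inspector allege ___ should show the painting to the manager?
'allege' is word 6.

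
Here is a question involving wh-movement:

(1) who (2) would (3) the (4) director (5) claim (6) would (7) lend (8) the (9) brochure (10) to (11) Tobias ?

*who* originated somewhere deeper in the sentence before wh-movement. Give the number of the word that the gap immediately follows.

5

In situ: The director would claim who would lend the brochure to Tobias.
The filler 'who' is interpreted as the subject of the clause embedded under 'claim'. Wh-movement fronts it, leaving a gap right after 'claim':
Who would the director claim ___ would lend the brochure to Tobias?
'claim' is word 5.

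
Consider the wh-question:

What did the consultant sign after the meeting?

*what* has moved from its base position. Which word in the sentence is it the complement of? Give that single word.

In situ: The consultant did sign what after the meeting.
The filler 'what' is interpreted as the direct object of 'sign'. Wh-movement fronts it, leaving a gap right after 'sign':
What did the consultant sign ___ after the meeting?

sign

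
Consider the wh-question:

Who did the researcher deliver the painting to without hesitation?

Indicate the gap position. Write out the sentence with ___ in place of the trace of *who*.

Underlying clause: The researcher did deliver the painting to who without hesitation.
'who' functions as the object of the preposition 'to' (recipient of 'deliver'). The gap is right after 'to'.

Who did the researcher deliver the painting to ___ without hesitation?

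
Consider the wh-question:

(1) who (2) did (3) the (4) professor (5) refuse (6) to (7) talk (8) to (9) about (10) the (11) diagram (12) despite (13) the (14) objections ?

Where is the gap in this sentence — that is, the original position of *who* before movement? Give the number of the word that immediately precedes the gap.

Underlying clause: The professor did refuse to talk to who about the diagram despite the objections.
The filler 'who' is interpreted as the object of the preposition 'to'. It moves to the left edge, and the trace sits right after 'to':
Who did the professor refuse to talk to ___ about the diagram despite the objections?
'to' is word 8.

8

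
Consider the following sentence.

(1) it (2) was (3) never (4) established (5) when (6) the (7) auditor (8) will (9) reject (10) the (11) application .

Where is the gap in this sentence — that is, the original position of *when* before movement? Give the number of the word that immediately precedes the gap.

11

Before movement: The auditor will reject the application when.
The filler 'when' is interpreted as the temporal adjunct. It moves to the left edge, and the trace sits right after 'application':
It was never established when the auditor will reject the application ___.
'application' is word 11.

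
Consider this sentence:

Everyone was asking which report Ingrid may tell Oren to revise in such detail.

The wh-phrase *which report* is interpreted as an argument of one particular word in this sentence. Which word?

revise

Pre-movement form: Ingrid may tell Oren to revise which report in such detail.
'which report' is the direct object of 'revise'. It moves to the left edge, and the trace sits right after 'revise':
Everyone was asking which report Ingrid may tell Oren to revise ___ in such detail.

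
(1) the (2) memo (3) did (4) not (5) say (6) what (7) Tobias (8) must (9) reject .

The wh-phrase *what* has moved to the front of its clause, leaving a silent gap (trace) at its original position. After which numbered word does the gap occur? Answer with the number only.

Pre-movement form: Tobias must reject what.
The filler 'what' is interpreted as the direct object of 'reject'. Fronting leaves a gap immediately after 'reject':
The memo did not say what Tobias must reject ___.
'reject' is word 9.

9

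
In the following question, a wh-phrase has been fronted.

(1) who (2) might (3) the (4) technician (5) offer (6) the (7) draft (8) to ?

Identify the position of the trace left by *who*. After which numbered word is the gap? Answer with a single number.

8

Before movement: The technician might offer the draft to who.
The filler 'who' is interpreted as the object of the preposition 'to' (recipient of 'offer'). Wh-movement fronts it, leaving a gap right after 'to':
Who might the technician offer the draft to ___?
'to' is word 8.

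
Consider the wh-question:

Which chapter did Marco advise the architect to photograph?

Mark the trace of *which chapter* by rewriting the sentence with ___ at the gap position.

Which chapter did Marco advise the architect to photograph ___?

Pre-movement form: Marco did advise the architect to photograph which chapter.
'which chapter' is the direct object of 'photograph'. The gap is right after 'photograph'.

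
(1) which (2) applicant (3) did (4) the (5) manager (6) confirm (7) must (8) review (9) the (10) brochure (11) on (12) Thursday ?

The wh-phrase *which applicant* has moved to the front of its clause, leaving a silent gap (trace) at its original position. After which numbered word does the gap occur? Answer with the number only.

6

Pre-movement form: The manager did confirm which applicant must review the brochure on Thursday.
'which applicant' functions as the subject of the clause embedded under 'confirm'. Fronting leaves a gap immediately after 'confirm':
Which applicant did the manager confirm ___ must review the brochure on Thursday?
'confirm' is word 6.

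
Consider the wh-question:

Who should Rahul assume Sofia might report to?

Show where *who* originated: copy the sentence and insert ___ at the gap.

Who should Rahul assume Sofia might report to ___?

Before movement: Rahul should assume Sofia might report to who.
'who' functions as the object of the preposition 'to'. The gap is right after 'to'.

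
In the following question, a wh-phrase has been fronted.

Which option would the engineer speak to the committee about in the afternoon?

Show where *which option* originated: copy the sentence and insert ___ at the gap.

Which option would the engineer speak to the committee about ___ in the afternoon?

In situ: The engineer would speak to the committee about which option in the afternoon.
'which option' functions as the object of the preposition 'about'. The gap is right after 'about'.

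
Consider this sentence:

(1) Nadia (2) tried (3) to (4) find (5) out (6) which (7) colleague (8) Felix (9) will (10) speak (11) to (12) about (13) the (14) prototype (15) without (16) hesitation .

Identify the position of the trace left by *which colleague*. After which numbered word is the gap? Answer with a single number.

11

Underlying clause: Felix will speak to which colleague about the prototype without hesitation.
The filler 'which colleague' is interpreted as the object of the preposition 'to'. Fronting leaves a gap immediately after 'to':
Nadia tried to find out which colleague Felix will speak to ___ about the prototype without hesitation.
'to' is word 11.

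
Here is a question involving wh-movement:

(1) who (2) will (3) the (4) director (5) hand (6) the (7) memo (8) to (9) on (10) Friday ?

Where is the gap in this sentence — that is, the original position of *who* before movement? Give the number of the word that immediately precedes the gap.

8

Before movement: The director will hand the memo to who on Friday.
'who' functions as the object of the preposition 'to' (recipient of 'hand'). Wh-movement fronts it, leaving a gap right after 'to':
Who will the director hand the memo to ___ on Friday?
'to' is word 8.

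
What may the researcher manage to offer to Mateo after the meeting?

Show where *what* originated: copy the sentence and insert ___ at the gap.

What may the researcher manage to offer ___ to Mateo after the meeting?

Pre-movement form: The researcher may manage to offer what to Mateo after the meeting.
The filler 'what' is interpreted as the direct object of 'offer'. The gap is right after 'offer'.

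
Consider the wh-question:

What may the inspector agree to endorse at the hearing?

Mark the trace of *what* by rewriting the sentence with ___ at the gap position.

What may the inspector agree to endorse ___ at the hearing?

Pre-movement form: The inspector may agree to endorse what at the hearing.
The filler 'what' is interpreted as the direct object of 'endorse'. The gap is right after 'endorse'.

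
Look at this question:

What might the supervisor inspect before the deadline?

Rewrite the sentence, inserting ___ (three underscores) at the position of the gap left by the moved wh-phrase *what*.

Pre-movement form: The supervisor might inspect what before the deadline.
The filler 'what' is interpreted as the direct object of 'inspect'. The gap is right after 'inspect'.

What might the supervisor inspect ___ before the deadline?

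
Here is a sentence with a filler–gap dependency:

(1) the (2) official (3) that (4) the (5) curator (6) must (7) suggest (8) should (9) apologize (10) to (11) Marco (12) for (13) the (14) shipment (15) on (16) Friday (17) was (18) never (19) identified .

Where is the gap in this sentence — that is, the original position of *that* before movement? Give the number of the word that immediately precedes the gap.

'that' functions as the subject of the clause embedded under 'suggest'. Wh-movement fronts it, leaving a gap right after 'suggest':
The official that the curator must suggest ___ should apologize to Marco for the shipment on Friday was never identified.
'suggest' is word 7.

7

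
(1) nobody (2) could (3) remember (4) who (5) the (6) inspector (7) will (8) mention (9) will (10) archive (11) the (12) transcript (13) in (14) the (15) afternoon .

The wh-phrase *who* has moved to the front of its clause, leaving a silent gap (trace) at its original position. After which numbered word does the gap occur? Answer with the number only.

Underlying clause: The inspector will mention who will archive the transcript in the afternoon.
'who' functions as the subject of the clause embedded under 'mention'. Wh-movement fronts it, leaving a gap right after 'mention':
Nobody could remember who the inspector will mention ___ will archive the transcript in the afternoon.
'mention' is word 8.

8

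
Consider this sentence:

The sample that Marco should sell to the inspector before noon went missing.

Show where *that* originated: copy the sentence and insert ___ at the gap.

The filler 'that' is interpreted as the direct object of 'sell'. The gap is right after 'sell'.

The sample that Marco should sell ___ to the inspector before noon went missing.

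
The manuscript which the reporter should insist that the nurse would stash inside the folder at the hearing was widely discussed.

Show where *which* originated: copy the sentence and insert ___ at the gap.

'which' functions as the direct object of 'stash'. The gap is right after 'stash'.

The manuscript which the reporter should insist that the nurse would stash ___ inside the folder at the hearing was widely discussed.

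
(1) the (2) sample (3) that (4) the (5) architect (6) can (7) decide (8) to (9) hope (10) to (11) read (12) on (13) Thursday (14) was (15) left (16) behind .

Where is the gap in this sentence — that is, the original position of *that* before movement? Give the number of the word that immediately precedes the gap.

11

'that' is the direct object of 'read'. It moves to the left edge, and the trace sits right after 'read':
The sample that the architect can decide to hope to read ___ on Thursday was left behind.
'read' is word 11.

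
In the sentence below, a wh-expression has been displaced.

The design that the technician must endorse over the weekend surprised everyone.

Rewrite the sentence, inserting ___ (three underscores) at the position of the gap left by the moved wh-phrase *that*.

The design that the technician must endorse ___ over the weekend surprised everyone.

'that' functions as the direct object of 'endorse'. The gap is right after 'endorse'.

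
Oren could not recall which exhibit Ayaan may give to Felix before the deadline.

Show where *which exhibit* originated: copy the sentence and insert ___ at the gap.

Oren could not recall which exhibit Ayaan may give ___ to Felix before the deadline.

Underlying clause: Ayaan may give which exhibit to Felix before the deadline.
'which exhibit' functions as the direct object of 'give'. The gap is right after 'give'.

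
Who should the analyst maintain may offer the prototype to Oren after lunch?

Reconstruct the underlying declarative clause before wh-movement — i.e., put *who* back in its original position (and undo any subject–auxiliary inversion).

The filler 'who' is interpreted as the subject of the clause embedded under 'maintain'. It moves to the left edge, and the trace sits right after 'maintain':
Who should the analyst maintain ___ may offer the prototype to Oren after lunch?

The analyst should maintain who may offer the prototype to Oren after lunch.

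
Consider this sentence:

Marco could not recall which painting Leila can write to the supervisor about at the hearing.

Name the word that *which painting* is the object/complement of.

Before movement: Leila can write to the supervisor about which painting at the hearing.
'which painting' is the object of the preposition 'about'. Wh-movement fronts it, leaving a gap right after 'about':
Marco could not recall which painting Leila can write to the supervisor about ___ at the hearing.

about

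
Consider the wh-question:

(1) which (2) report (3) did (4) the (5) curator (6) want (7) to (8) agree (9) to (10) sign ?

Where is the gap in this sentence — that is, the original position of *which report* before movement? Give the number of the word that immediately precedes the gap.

Before movement: The curator did want to agree to sign which report.
'which report' is the direct object of 'sign'. It moves to the left edge, and the trace sits right after 'sign':
Which report did the curator want to agree to sign ___?
'sign' is word 10.

10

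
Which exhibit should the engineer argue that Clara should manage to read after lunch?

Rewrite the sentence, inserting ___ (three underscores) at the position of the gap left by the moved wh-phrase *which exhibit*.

In situ: The engineer should argue that Clara should manage to read which exhibit after lunch.
The filler 'which exhibit' is interpreted as the direct object of 'read'. The gap is right after 'read'.

Which exhibit should the engineer argue that Clara should manage to read ___ after lunch?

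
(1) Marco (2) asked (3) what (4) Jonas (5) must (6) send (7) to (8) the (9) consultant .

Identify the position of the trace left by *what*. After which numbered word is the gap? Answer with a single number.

6

Pre-movement form: Jonas must send what to the consultant.
'what' is the direct object of 'send'. Wh-movement fronts it, leaving a gap right after 'send':
Marco asked what Jonas must send ___ to the consultant.
'send' is word 6.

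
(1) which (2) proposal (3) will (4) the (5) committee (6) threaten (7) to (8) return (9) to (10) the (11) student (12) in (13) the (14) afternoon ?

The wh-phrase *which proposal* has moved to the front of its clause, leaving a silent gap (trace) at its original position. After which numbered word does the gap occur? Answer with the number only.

Before movement: The committee will threaten to return which proposal to the student in the afternoon.
'which proposal' functions as the direct object of 'return'. Wh-movement fronts it, leaving a gap right after 'return':
Which proposal will the committee threaten to return ___ to the student in the afternoon?
'return' is word 8.

8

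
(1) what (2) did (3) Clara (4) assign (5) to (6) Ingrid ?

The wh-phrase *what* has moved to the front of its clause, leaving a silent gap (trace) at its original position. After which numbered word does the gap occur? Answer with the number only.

In situ: Clara did assign what to Ingrid.
The filler 'what' is interpreted as the direct object of 'assign'. Wh-movement fronts it, leaving a gap right after 'assign':
What did Clara assign ___ to Ingrid?
'assign' is word 4.

4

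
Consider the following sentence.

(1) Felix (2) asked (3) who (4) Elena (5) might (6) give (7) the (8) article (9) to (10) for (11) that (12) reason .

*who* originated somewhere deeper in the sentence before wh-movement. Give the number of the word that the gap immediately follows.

Pre-movement form: Elena might give the article to who for that reason.
'who' functions as the object of the preposition 'to' (recipient of 'give'). Fronting leaves a gap immediately after 'to':
Felix asked who Elena might give the article to ___ for that reason.
'to' is word 9.

9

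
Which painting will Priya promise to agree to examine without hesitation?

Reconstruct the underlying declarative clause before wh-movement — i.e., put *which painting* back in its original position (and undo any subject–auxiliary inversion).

Priya will promise to agree to examine which painting without hesitation.

'which painting' is the direct object of 'examine'. It moves to the left edge, and the trace sits right after 'examine':
Which painting will Priya promise to agree to examine ___ without hesitation?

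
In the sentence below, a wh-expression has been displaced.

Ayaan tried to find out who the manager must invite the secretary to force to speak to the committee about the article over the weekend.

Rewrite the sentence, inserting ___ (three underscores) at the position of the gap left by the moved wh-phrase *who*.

Pre-movement form: The manager must invite the secretary to force who to speak to the committee about the article over the weekend.
'who' functions as the direct object of 'force'. The gap is right after 'force'.

Ayaan tried to find out who the manager must invite the secretary to force ___ to speak to the committee about the article over the weekend.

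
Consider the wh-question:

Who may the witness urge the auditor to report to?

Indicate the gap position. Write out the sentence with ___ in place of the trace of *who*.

Before movement: The witness may urge the auditor to report to who.
'who' is the object of the preposition 'to'. The gap is right after 'to'.

Who may the witness urge the auditor to report to ___?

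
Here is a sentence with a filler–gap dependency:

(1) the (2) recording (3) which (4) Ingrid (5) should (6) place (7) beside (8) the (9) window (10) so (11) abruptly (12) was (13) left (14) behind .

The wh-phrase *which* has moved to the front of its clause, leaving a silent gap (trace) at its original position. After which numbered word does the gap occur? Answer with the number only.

The filler 'which' is interpreted as the direct object of 'place'. It moves to the left edge, and the trace sits right after 'place':
The recording which Ingrid should place ___ beside the window so abruptly was left behind.
'place' is word 6.

6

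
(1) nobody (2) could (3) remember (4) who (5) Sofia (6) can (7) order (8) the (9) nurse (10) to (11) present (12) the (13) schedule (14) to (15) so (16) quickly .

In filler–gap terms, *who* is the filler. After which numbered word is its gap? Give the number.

14

Pre-movement form: Sofia can order the nurse to present the schedule to who so quickly.
'who' is the object of the preposition 'to' (recipient of 'present'). Wh-movement fronts it, leaving a gap right after 'to':
Nobody could remember who Sofia can order the nurse to present the schedule to ___ so quickly.
'to' is word 14.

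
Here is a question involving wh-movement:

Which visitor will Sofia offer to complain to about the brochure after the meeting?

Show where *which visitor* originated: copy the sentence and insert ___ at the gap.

Which visitor will Sofia offer to complain to ___ about the brochure after the meeting?

Before movement: Sofia will offer to complain to which visitor about the brochure after the meeting.
'which visitor' functions as the object of the preposition 'to'. The gap is right after 'to'.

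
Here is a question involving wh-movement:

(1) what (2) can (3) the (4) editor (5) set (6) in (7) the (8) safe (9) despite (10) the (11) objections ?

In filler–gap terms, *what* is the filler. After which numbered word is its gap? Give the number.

Underlying clause: The editor can set what in the safe despite the objections.
'what' functions as the direct object of 'set'. Fronting leaves a gap immediately after 'set':
What can the editor set ___ in the safe despite the objections?
'set' is word 5.

5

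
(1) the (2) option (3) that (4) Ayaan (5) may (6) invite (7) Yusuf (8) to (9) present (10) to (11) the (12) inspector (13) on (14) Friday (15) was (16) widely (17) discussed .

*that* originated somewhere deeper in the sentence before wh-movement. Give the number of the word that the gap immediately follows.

9

'that' is the direct object of 'present'. It moves to the left edge, and the trace sits right after 'present':
The option that Ayaan may invite Yusuf to present ___ to the inspector on Friday was widely discussed.
'present' is word 9.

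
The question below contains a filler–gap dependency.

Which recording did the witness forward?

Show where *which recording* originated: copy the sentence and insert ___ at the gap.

Which recording did the witness forward ___?

Before movement: The witness did forward which recording.
'which recording' functions as the direct object of 'forward'. The gap is right after 'forward'.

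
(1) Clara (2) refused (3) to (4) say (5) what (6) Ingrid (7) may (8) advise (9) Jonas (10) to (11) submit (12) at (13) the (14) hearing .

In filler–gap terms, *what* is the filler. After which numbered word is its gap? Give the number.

11

Before movement: Ingrid may advise Jonas to submit what at the hearing.
The filler 'what' is interpreted as the direct object of 'submit'. Fronting leaves a gap immediately after 'submit':
Clara refused to say what Ingrid may advise Jonas to submit ___ at the hearing.
'submit' is word 11.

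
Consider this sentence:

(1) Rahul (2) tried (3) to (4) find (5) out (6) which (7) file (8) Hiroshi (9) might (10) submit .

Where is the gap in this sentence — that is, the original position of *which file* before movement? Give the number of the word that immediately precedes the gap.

Underlying clause: Hiroshi might submit which file.
'which file' functions as the direct object of 'submit'. It moves to the left edge, and the trace sits right after 'submit':
Rahul tried to find out which file Hiroshi might submit ___.
'submit' is word 10.

10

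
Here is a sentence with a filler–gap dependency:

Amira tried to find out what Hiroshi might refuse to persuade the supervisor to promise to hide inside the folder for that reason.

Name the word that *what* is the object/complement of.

Underlying clause: Hiroshi might refuse to persuade the supervisor to promise to hide what inside the folder for that reason.
'what' is the direct object of 'hide'. Fronting leaves a gap immediately after 'hide':
Amira tried to find out what Hiroshi might refuse to persuade the supervisor to promise to hide ___ inside the folder for that reason.

hide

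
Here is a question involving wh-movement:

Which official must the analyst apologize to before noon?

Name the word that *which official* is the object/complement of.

Before movement: The analyst must apologize to which official before noon.
'which official' is the object of the preposition 'to'. Fronting leaves a gap immediately after 'to':
Which official must the analyst apologize to ___ before noon?

to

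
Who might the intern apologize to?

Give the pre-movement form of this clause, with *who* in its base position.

'who' functions as the object of the preposition 'to'. It moves to the left edge, and the trace sits right after 'to':
Who might the intern apologize to ___?

The intern might apologize to who.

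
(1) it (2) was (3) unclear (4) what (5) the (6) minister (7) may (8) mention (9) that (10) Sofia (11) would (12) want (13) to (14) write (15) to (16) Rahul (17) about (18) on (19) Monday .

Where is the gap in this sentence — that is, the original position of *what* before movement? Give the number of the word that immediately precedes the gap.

17

Before movement: The minister may mention that Sofia would want to write to Rahul about what on Monday.
'what' functions as the object of the preposition 'about'. Fronting leaves a gap immediately after 'about':
It was unclear what the minister may mention that Sofia would want to write to Rahul about ___ on Monday.
'about' is word 17.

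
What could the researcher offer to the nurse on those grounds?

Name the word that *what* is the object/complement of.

Pre-movement form: The researcher could offer what to the nurse on those grounds.
'what' is the direct object of 'offer'. Wh-movement fronts it, leaving a gap right after 'offer':
What could the researcher offer ___ to the nurse on those grounds?

offer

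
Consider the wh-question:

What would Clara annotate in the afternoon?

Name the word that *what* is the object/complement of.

Pre-movement form: Clara would annotate what in the afternoon.
'what' functions as the direct object of 'annotate'. Fronting leaves a gap immediately after 'annotate':
What would Clara annotate ___ in the afternoon?

annotate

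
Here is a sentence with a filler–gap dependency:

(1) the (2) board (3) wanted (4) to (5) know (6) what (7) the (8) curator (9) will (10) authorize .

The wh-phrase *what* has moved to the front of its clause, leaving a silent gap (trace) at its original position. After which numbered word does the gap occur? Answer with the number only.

10

Before movement: The curator will authorize what.
The filler 'what' is interpreted as the direct object of 'authorize'. It moves to the left edge, and the trace sits right after 'authorize':
The board wanted to know what the curator will authorize ___.
'authorize' is word 10.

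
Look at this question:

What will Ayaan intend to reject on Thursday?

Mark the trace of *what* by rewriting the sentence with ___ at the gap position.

What will Ayaan intend to reject ___ on Thursday?

Pre-movement form: Ayaan will intend to reject what on Thursday.
'what' functions as the direct object of 'reject'. The gap is right after 'reject'.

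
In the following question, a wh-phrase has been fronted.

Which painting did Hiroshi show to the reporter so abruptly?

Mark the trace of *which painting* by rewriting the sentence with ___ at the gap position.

Which painting did Hiroshi show ___ to the reporter so abruptly?

Before movement: Hiroshi did show which painting to the reporter so abruptly.
'which painting' functions as the direct object of 'show'. The gap is right after 'show'.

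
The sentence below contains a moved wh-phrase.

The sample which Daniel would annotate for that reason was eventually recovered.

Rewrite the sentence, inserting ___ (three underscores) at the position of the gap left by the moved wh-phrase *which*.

'which' functions as the direct object of 'annotate'. The gap is right after 'annotate'.

The sample which Daniel would annotate ___ for that reason was eventually recovered.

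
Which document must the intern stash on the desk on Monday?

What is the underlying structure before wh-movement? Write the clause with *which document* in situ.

'which document' is the direct object of 'stash'. Fronting leaves a gap immediately after 'stash':
Which document must the intern stash ___ on the desk on Monday?

The intern must stash which document on the desk on Monday.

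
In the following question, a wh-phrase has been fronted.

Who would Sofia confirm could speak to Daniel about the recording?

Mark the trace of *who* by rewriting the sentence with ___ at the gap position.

Pre-movement form: Sofia would confirm who could speak to Daniel about the recording.
'who' is the subject of the clause embedded under 'confirm'. The gap is right after 'confirm'.

Who would Sofia confirm ___ could speak to Daniel about the recording?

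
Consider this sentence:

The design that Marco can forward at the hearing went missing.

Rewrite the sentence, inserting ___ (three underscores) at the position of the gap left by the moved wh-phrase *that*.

The design that Marco can forward ___ at the hearing went missing.

'that' functions as the direct object of 'forward'. The gap is right after 'forward'.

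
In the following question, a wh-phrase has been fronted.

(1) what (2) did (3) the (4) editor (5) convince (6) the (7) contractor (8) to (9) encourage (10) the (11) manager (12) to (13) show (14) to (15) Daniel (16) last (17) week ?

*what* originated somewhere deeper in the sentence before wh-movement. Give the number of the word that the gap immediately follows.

13

In situ: The editor did convince the contractor to encourage the manager to show what to Daniel last week.
'what' functions as the direct object of 'show'. Fronting leaves a gap immediately after 'show':
What did the editor convince the contractor to encourage the manager to show ___ to Daniel last week?
'show' is word 13.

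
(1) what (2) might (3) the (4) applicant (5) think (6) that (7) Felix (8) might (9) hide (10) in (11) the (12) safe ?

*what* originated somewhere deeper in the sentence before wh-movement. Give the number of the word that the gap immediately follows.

Before movement: The applicant might think that Felix might hide what in the safe.
'what' functions as the direct object of 'hide'. It moves to the left edge, and the trace sits right after 'hide':
What might the applicant think that Felix might hide ___ in the safe?
'hide' is word 9.

9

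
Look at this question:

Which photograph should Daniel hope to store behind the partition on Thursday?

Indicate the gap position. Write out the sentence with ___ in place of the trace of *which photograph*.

Before movement: Daniel should hope to store which photograph behind the partition on Thursday.
'which photograph' functions as the direct object of 'store'. The gap is right after 'store'.

Which photograph should Daniel hope to store ___ behind the partition on Thursday?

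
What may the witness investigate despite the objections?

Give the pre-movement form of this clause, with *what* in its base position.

'what' is the direct object of 'investigate'. Fronting leaves a gap immediately after 'investigate':
What may the witness investigate ___ despite the objections?

The witness may investigate what despite the objections.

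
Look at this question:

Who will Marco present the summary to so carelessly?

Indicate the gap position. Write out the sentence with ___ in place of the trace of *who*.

Before movement: Marco will present the summary to who so carelessly.
The filler 'who' is interpreted as the object of the preposition 'to' (recipient of 'present'). The gap is right after 'to'.

Who will Marco present the summary to ___ so carelessly?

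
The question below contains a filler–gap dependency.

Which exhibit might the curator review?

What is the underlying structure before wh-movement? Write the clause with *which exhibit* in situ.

The curator might review which exhibit.

'which exhibit' functions as the direct object of 'review'. It moves to the left edge, and the trace sits right after 'review':
Which exhibit might the curator review ___?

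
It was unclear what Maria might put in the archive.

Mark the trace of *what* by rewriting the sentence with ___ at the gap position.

It was unclear what Maria might put ___ in the archive.

Before movement: Maria might put what in the archive.
'what' functions as the direct object of 'put'. The gap is right after 'put'.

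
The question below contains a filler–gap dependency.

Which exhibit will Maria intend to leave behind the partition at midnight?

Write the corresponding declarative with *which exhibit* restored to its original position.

Maria will intend to leave which exhibit behind the partition at midnight.

'which exhibit' functions as the direct object of 'leave'. Fronting leaves a gap immediately after 'leave':
Which exhibit will Maria intend to leave ___ behind the partition at midnight?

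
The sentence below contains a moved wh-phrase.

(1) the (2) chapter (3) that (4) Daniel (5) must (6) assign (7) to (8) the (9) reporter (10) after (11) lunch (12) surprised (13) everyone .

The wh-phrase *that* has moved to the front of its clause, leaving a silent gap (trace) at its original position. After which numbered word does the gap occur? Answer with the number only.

6

'that' is the direct object of 'assign'. Fronting leaves a gap immediately after 'assign':
The chapter that Daniel must assign ___ to the reporter after lunch surprised everyone.
'assign' is word 6.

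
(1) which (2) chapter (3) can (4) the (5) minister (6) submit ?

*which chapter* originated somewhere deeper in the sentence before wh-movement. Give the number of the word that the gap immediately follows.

6

Pre-movement form: The minister can submit which chapter.
'which chapter' functions as the direct object of 'submit'. It moves to the left edge, and the trace sits right after 'submit':
Which chapter can the minister submit ___?
'submit' is word 6.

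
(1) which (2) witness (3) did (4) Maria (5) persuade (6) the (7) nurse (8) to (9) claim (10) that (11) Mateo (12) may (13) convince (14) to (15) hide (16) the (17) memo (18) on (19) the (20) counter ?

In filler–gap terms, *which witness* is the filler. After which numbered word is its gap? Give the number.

13

Before movement: Maria did persuade the nurse to claim that Mateo may convince which witness to hide the memo on the counter.
'which witness' functions as the direct object of 'convince'. Wh-movement fronts it, leaving a gap right after 'convince':
Which witness did Maria persuade the nurse to claim that Mateo may convince ___ to hide the memo on the counter?
'convince' is word 13.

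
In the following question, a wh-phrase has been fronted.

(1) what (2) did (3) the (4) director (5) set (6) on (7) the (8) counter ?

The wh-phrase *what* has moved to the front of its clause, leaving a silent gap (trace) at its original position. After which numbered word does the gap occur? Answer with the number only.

In situ: The director did set what on the counter.
'what' functions as the direct object of 'set'. Wh-movement fronts it, leaving a gap right after 'set':
What did the director set ___ on the counter?
'set' is word 5.

5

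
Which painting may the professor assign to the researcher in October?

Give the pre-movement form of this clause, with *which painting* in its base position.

'which painting' functions as the direct object of 'assign'. Fronting leaves a gap immediately after 'assign':
Which painting may the professor assign ___ to the researcher in October?

The professor may assign which painting to the researcher in October.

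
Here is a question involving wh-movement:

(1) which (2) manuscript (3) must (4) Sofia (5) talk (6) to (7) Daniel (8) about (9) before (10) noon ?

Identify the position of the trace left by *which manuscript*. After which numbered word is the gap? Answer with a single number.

Before movement: Sofia must talk to Daniel about which manuscript before noon.
'which manuscript' functions as the object of the preposition 'about'. Wh-movement fronts it, leaving a gap right after 'about':
Which manuscript must Sofia talk to Daniel about ___ before noon?
'about' is word 8.

8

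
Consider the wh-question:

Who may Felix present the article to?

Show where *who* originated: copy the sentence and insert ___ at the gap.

Who may Felix present the article to ___?

Underlying clause: Felix may present the article to who.
'who' functions as the object of the preposition 'to' (recipient of 'present'). The gap is right after 'to'.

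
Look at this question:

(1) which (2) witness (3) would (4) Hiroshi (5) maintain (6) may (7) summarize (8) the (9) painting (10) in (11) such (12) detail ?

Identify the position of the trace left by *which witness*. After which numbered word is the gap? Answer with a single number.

5

Underlying clause: Hiroshi would maintain which witness may summarize the painting in such detail.
The filler 'which witness' is interpreted as the subject of the clause embedded under 'maintain'. It moves to the left edge, and the trace sits right after 'maintain':
Which witness would Hiroshi maintain ___ may summarize the painting in such detail?
'maintain' is word 5.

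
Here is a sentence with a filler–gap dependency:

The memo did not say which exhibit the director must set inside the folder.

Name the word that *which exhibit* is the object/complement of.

set

Pre-movement form: The director must set which exhibit inside the folder.
'which exhibit' functions as the direct object of 'set'. It moves to the left edge, and the trace sits right after 'set':
The memo did not say which exhibit the director must set ___ inside the folder.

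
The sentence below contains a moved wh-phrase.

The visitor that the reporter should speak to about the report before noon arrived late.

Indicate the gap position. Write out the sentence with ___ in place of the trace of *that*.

'that' functions as the object of the preposition 'to'. The gap is right after 'to'.

The visitor that the reporter should speak to ___ about the report before noon arrived late.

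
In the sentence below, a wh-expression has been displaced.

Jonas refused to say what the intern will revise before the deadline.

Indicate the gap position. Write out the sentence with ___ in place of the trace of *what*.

Jonas refused to say what the intern will revise ___ before the deadline.

Before movement: The intern will revise what before the deadline.
'what' is the direct object of 'revise'. The gap is right after 'revise'.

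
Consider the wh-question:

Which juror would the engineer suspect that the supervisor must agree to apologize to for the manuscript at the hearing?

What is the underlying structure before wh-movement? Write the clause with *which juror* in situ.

The engineer would suspect that the supervisor must agree to apologize to which juror for the manuscript at the hearing.

The filler 'which juror' is interpreted as the object of the preposition 'to'. Wh-movement fronts it, leaving a gap right after 'to':
Which juror would the engineer suspect that the supervisor must agree to apologize to ___ for the manuscript at the hearing?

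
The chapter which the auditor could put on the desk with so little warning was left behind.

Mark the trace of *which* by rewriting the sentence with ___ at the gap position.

The chapter which the auditor could put ___ on the desk with so little warning was left behind.

'which' is the direct object of 'put'. The gap is right after 'put'.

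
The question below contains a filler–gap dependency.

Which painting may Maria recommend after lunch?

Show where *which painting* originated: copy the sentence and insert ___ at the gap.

Before movement: Maria may recommend which painting after lunch.
The filler 'which painting' is interpreted as the direct object of 'recommend'. The gap is right after 'recommend'.

Which painting may Maria recommend ___ after lunch?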